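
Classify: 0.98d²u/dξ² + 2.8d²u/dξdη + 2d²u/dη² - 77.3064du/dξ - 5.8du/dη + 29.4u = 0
Parabolic (discriminant = 0).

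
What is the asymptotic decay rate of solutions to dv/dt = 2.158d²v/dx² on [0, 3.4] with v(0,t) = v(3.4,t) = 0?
Eigenvalues: λₙ = 2.158n²π²/3.4².
First three modes:
  n=1: λ₁ = 2.158π²/3.4² ≈ 1.842
  n=2: λ₂ = 8.632π²/3.4² ≈ 7.37 (4× faster decay)
  n=3: λ₃ = 19.422π²/3.4² ≈ 16.582 (9× faster decay)
As t → ∞, higher modes decay exponentially faster. The n=1 mode dominates: v ~ c₁ sin(πx/3.4) e^{-λ₁t}.
Decay rate: λ₁ = 2.158π²/3.4² ≈ 1.842.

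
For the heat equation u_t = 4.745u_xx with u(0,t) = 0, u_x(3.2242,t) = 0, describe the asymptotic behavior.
u → 0. Heat escapes through the Dirichlet boundary.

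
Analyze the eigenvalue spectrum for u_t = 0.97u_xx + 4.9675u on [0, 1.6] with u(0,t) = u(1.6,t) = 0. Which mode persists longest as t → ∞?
Eigenvalues: λₙ = 0.97n²π²/1.6² - 4.9675.
First three modes:
  n=1: λ₁ = 0.97π²/1.6² - 4.9675 ≈ -1.228
  n=2: λ₂ = 3.88π²/1.6² - 4.9675 ≈ 9.991
  n=3: λ₃ = 8.73π²/1.6² - 4.9675 ≈ 28.689
Since 0.97π²/1.6² ≈ 3.74 < 4.9675, λ₁ < 0.
The n=1 mode grows fastest (−λₙ is largest for n=1) → dominates.
Asymptotic: u ~ c₁ sin(πx/1.6) e^{1.228t} (exponential growth at rate −λ₁ ≈ 1.228).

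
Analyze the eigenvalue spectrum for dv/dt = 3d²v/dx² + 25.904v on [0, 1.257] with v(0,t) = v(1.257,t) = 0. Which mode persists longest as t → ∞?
Eigenvalues: λₙ = 3n²π²/1.257² - 25.904.
First three modes:
  n=1: λ₁ = 3π²/1.257² - 25.904 ≈ -7.165
  n=2: λ₂ = 12π²/1.257² - 25.904 ≈ 49.053
  n=3: λ₃ = 27π²/1.257² - 25.904 ≈ 142.749
Since 3π²/1.257² ≈ 18.739 < 25.904, λ₁ < 0.
The n=1 mode grows fastest (−λₙ is largest for n=1) → dominates.
Asymptotic: v ~ c₁ sin(πx/1.257) e^{7.165t} (exponential growth at rate −λ₁ ≈ 7.165).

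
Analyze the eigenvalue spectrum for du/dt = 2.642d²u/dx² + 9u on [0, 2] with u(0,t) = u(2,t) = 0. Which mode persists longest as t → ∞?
Eigenvalues: λₙ = 2.642n²π²/2² - 9.
First three modes:
  n=1: λ₁ = 2.642π²/2² - 9 ≈ -2.481
  n=2: λ₂ = 10.568π²/2² - 9 ≈ 17.075
  n=3: λ₃ = 23.778π²/2² - 9 ≈ 49.67
Since 2.642π²/2² ≈ 6.519 < 9, λ₁ < 0.
The n=1 mode grows fastest (−λₙ is largest for n=1) → dominates.
Asymptotic: u ~ c₁ sin(πx/2) e^{2.481t} (exponential growth at rate −λ₁ ≈ 2.481).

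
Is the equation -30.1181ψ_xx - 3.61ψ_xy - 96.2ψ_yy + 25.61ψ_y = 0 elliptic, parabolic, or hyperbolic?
Computing B² - 4AC with A = -30.1181, B = -3.61, C = -96.2: discriminant = -11576.41278 (negative). Answer: elliptic.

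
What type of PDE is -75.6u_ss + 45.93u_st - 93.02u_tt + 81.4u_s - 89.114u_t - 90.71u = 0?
With A = -75.6, B = 45.93, C = -93.02, the discriminant is -26019.6831. This is an elliptic PDE.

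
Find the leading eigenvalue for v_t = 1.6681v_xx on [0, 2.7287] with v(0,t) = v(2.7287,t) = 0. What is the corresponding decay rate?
Eigenvalues: λₙ = 1.6681n²π²/2.7287².
First three modes:
  n=1: λ₁ = 1.6681π²/2.7287² ≈ 2.211
  n=2: λ₂ = 6.6724π²/2.7287² ≈ 8.844 (4× faster decay)
  n=3: λ₃ = 15.0129π²/2.7287² ≈ 19.9 (9× faster decay)
As t → ∞, higher modes decay exponentially faster. The n=1 mode dominates: v ~ c₁ sin(πx/2.7287) e^{-λ₁t}.
Decay rate: λ₁ = 1.6681π²/2.7287² ≈ 2.211.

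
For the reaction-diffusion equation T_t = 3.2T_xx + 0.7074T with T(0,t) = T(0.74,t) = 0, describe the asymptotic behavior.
T → 0. Diffusion dominates reaction (r=0.7074 < κπ²/L²≈57.67); solution decays.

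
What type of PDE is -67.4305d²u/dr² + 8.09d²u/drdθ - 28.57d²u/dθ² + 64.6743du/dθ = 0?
With A = -67.4305, B = 8.09, C = -28.57, the discriminant is -7640.50944. This is an elliptic PDE.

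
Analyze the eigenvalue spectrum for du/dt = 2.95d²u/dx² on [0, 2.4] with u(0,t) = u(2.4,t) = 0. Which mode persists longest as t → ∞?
Eigenvalues: λₙ = 2.95n²π²/2.4².
First three modes:
  n=1: λ₁ = 2.95π²/2.4² ≈ 5.055
  n=2: λ₂ = 11.8π²/2.4² ≈ 20.219 (4× faster decay)
  n=3: λ₃ = 26.55π²/2.4² ≈ 45.493 (9× faster decay)
As t → ∞, higher modes decay exponentially faster. The n=1 mode dominates: u ~ c₁ sin(πx/2.4) e^{-λ₁t}.
Decay rate: λ₁ = 2.95π²/2.4² ≈ 5.055.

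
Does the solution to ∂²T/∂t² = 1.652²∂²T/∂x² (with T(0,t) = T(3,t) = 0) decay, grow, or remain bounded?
T oscillates (no decay). Energy is conserved; the solution oscillates indefinitely as standing waves.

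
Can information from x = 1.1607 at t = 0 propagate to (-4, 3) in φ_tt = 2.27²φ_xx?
Yes. The domain of dependence is [-10.81, 2.81], and 1.1607 ∈ [-10.81, 2.81].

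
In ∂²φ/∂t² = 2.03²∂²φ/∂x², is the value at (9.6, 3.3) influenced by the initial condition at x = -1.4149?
No. The domain of dependence is [2.901, 16.299], and -1.4149 is outside this interval.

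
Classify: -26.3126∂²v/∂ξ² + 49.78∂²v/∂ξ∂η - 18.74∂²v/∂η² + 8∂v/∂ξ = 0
Hyperbolic (discriminant = 505.655904).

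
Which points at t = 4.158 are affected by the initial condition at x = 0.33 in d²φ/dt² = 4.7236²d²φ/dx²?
Domain of influence: [-19.3107288, 19.9707288]. Data at x = 0.33 spreads outward at speed 4.7236.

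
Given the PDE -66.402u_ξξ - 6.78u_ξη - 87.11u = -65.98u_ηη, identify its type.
Rewriting in standard form: -66.402u_ξξ - 6.78u_ξη + 65.98u_ηη - 87.11u = 0. The second-order coefficients are A = -66.402, B = -6.78, C = 65.98. Since B² - 4AC = 17570.78424 > 0, this is a hyperbolic PDE.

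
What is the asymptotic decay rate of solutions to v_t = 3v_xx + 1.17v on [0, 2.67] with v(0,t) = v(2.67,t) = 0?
Eigenvalues: λₙ = 3n²π²/2.67² - 1.17.
First three modes:
  n=1: λ₁ = 3π²/2.67² - 1.17 ≈ 2.983
  n=2: λ₂ = 12π²/2.67² - 1.17 ≈ 15.443
  n=3: λ₃ = 27π²/2.67² - 1.17 ≈ 36.21
Since 3π²/2.67² ≈ 4.153 > 1.17, all λₙ > 0.
The n=1 mode decays slowest → dominates as t → ∞.
Asymptotic: v ~ c₁ sin(πx/2.67) e^{-λ₁t} with decay rate λ₁ ≈ 2.983.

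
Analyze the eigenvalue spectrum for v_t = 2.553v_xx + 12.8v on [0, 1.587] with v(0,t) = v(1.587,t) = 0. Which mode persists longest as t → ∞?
Eigenvalues: λₙ = 2.553n²π²/1.587² - 12.8.
First three modes:
  n=1: λ₁ = 2.553π²/1.587² - 12.8 ≈ -2.795
  n=2: λ₂ = 10.212π²/1.587² - 12.8 ≈ 27.218
  n=3: λ₃ = 22.977π²/1.587² - 12.8 ≈ 77.241
Since 2.553π²/1.587² ≈ 10.005 < 12.8, λ₁ < 0.
The n=1 mode grows fastest (−λₙ is largest for n=1) → dominates.
Asymptotic: v ~ c₁ sin(πx/1.587) e^{2.795t} (exponential growth at rate −λ₁ ≈ 2.795).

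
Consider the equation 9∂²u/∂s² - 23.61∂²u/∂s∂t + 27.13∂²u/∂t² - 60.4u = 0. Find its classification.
Elliptic. (A = 9, B = -23.61, C = 27.13 gives B² - 4AC = -419.2479.)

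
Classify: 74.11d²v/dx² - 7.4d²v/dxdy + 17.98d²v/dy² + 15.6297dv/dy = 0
Elliptic (discriminant = -5275.2312).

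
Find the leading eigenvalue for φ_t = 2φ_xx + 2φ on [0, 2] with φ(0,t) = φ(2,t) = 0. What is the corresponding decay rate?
Eigenvalues: λₙ = 2n²π²/2² - 2.
First three modes:
  n=1: λ₁ = 2π²/2² - 2 ≈ 2.935
  n=2: λ₂ = 8π²/2² - 2 ≈ 17.739
  n=3: λ₃ = 18π²/2² - 2 ≈ 42.413
Since 2π²/2² ≈ 4.935 > 2, all λₙ > 0.
The n=1 mode decays slowest → dominates as t → ∞.
Asymptotic: φ ~ c₁ sin(πx/2) e^{-λ₁t} with decay rate λ₁ ≈ 2.935.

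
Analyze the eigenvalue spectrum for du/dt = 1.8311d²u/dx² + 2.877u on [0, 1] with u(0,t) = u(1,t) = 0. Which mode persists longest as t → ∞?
Eigenvalues: λₙ = 1.8311n²π²/1² - 2.877.
First three modes:
  n=1: λ₁ = 1.8311π² - 2.877 ≈ 15.195
  n=2: λ₂ = 7.3244π² - 2.877 ≈ 69.412
  n=3: λ₃ = 16.4799π² - 2.877 ≈ 159.773
Since 1.8311π² ≈ 18.072 > 2.877, all λₙ > 0.
The n=1 mode decays slowest → dominates as t → ∞.
Asymptotic: u ~ c₁ sin(πx/1) e^{-λ₁t} with decay rate λ₁ ≈ 15.195.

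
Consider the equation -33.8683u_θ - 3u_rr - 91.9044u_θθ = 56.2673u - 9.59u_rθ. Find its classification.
Rewriting in standard form: -3u_rr + 9.59u_rθ - 91.9044u_θθ - 33.8683u_θ - 56.2673u = 0. Elliptic. (A = -3, B = 9.59, C = -91.9044 gives B² - 4AC = -1010.8847.)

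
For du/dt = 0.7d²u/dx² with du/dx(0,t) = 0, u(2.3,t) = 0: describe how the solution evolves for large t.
u → 0. Heat escapes through the Dirichlet boundary.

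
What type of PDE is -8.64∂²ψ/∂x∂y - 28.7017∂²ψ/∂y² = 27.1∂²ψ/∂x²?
Rewriting in standard form: -27.1∂²ψ/∂x² - 8.64∂²ψ/∂x∂y - 28.7017∂²ψ/∂y² = 0. With A = -27.1, B = -8.64, C = -28.7017, the discriminant is -3036.61468. This is an elliptic PDE.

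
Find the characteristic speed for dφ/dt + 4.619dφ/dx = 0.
Speed = 4.619. Information travels along x - 4.619t = const (rightward).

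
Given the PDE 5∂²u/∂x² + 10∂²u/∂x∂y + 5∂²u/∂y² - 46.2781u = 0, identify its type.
The second-order coefficients are A = 5, B = 10, C = 5. Since B² - 4AC = 0 = 0, this is a parabolic PDE.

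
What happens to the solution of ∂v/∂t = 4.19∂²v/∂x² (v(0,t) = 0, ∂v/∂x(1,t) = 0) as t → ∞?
v → 0. Heat escapes through the Dirichlet boundary.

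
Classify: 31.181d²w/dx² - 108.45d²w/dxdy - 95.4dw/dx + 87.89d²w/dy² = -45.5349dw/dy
Rewriting in standard form: 31.181d²w/dx² - 108.45d²w/dxdy + 87.89d²w/dy² - 95.4dw/dx + 45.5349dw/dy = 0. Hyperbolic (discriminant = 799.41014).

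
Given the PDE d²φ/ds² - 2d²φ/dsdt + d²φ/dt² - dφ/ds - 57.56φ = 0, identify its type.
The second-order coefficients are A = 1, B = -2, C = 1. Since B² - 4AC = 0 = 0, this is a parabolic PDE.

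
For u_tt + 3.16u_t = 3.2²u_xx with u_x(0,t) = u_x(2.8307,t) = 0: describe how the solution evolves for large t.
u → constant (steady state). Damping (γ=3.16) dissipates the nonconstant modes; with Neumann BCs the spatial average obeys M''+γM'=0 and tends to a finite limit.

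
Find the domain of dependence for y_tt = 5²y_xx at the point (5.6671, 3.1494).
Domain of dependence: [-10.0799, 21.4141]. Signals travel at speed 5, so data within |x - 5.6671| ≤ 5·3.1494 = 15.747 can reach the point.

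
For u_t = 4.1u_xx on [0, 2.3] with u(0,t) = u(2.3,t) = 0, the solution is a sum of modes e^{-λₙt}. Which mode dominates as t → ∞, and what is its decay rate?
Eigenvalues: λₙ = 4.1n²π²/2.3².
First three modes:
  n=1: λ₁ = 4.1π²/2.3² ≈ 7.649
  n=2: λ₂ = 16.4π²/2.3² ≈ 30.598 (4× faster decay)
  n=3: λ₃ = 36.9π²/2.3² ≈ 68.845 (9× faster decay)
As t → ∞, higher modes decay exponentially faster. The n=1 mode dominates: u ~ c₁ sin(πx/2.3) e^{-λ₁t}.
Decay rate: λ₁ = 4.1π²/2.3² ≈ 7.649.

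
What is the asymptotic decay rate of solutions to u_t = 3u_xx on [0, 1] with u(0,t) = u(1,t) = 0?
Eigenvalues: λₙ = 3n²π².
First three modes:
  n=1: λ₁ = 3π² ≈ 29.609
  n=2: λ₂ = 12π² ≈ 118.435 (4× faster decay)
  n=3: λ₃ = 27π² ≈ 266.479 (9× faster decay)
As t → ∞, higher modes decay exponentially faster. The n=1 mode dominates: u ~ c₁ sin(πx) e^{-λ₁t}.
Decay rate: λ₁ = 3π² ≈ 29.609.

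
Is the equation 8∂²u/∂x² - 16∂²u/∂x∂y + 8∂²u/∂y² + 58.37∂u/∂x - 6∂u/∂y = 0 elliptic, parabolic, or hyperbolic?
Computing B² - 4AC with A = 8, B = -16, C = 8: discriminant = 0 (zero). Answer: parabolic.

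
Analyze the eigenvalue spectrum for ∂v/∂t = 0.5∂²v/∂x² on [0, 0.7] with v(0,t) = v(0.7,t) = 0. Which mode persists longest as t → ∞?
Eigenvalues: λₙ = 0.5n²π²/0.7².
First three modes:
  n=1: λ₁ = 0.5π²/0.7² ≈ 10.071
  n=2: λ₂ = 2π²/0.7² ≈ 40.284 (4× faster decay)
  n=3: λ₃ = 4.5π²/0.7² ≈ 90.639 (9× faster decay)
As t → ∞, higher modes decay exponentially faster. The n=1 mode dominates: v ~ c₁ sin(πx/0.7) e^{-λ₁t}.
Decay rate: λ₁ = 0.5π²/0.7² ≈ 10.071.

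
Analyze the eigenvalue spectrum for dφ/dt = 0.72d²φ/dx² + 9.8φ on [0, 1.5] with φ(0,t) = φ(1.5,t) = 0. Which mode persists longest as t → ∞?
Eigenvalues: λₙ = 0.72n²π²/1.5² - 9.8.
First three modes:
  n=1: λ₁ = 0.72π²/1.5² - 9.8 ≈ -6.642
  n=2: λ₂ = 2.88π²/1.5² - 9.8 ≈ 2.833
  n=3: λ₃ = 6.48π²/1.5² - 9.8 ≈ 18.624
Since 0.72π²/1.5² ≈ 3.158 < 9.8, λ₁ < 0.
The n=1 mode grows fastest (−λₙ is largest for n=1) → dominates.
Asymptotic: φ ~ c₁ sin(πx/1.5) e^{6.642t} (exponential growth at rate −λ₁ ≈ 6.642).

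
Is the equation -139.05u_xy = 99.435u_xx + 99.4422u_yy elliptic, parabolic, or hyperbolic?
Rewriting in standard form: -99.435u_xx - 139.05u_xy - 99.4422u_yy = 0. Computing B² - 4AC with A = -99.435, B = -139.05, C = -99.4422: discriminant = -20217.238128 (negative). Answer: elliptic.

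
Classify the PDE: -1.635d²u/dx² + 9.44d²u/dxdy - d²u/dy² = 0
A = -1.635, B = 9.44, C = -1. Discriminant B² - 4AC = 82.5736. Since 82.5736 > 0, hyperbolic.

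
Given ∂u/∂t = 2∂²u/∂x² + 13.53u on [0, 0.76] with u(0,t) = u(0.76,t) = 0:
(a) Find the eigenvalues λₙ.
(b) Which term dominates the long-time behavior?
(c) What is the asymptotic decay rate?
Eigenvalues: λₙ = 2n²π²/0.76² - 13.53.
First three modes:
  n=1: λ₁ = 2π²/0.76² - 13.53 ≈ 20.645
  n=2: λ₂ = 8π²/0.76² - 13.53 ≈ 123.168
  n=3: λ₃ = 18π²/0.76² - 13.53 ≈ 294.041
Since 2π²/0.76² ≈ 34.175 > 13.53, all λₙ > 0.
The n=1 mode decays slowest → dominates as t → ∞.
Asymptotic: u ~ c₁ sin(πx/0.76) e^{-λ₁t} with decay rate λ₁ ≈ 20.645.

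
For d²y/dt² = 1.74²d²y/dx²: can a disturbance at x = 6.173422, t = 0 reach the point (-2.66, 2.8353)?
No. The domain of dependence is [-7.593422, 2.273422], and 6.173422 is outside this interval.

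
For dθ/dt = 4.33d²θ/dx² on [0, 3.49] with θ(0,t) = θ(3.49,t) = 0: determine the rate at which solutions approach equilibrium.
Eigenvalues: λₙ = 4.33n²π²/3.49².
First three modes:
  n=1: λ₁ = 4.33π²/3.49² ≈ 3.509
  n=2: λ₂ = 17.32π²/3.49² ≈ 14.034 (4× faster decay)
  n=3: λ₃ = 38.97π²/3.49² ≈ 31.578 (9× faster decay)
As t → ∞, higher modes decay exponentially faster. The n=1 mode dominates: θ ~ c₁ sin(πx/3.49) e^{-λ₁t}.
Decay rate: λ₁ = 4.33π²/3.49² ≈ 3.509.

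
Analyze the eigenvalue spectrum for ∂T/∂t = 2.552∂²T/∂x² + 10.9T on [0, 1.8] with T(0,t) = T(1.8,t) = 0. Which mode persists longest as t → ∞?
Eigenvalues: λₙ = 2.552n²π²/1.8² - 10.9.
First three modes:
  n=1: λ₁ = 2.552π²/1.8² - 10.9 ≈ -3.126
  n=2: λ₂ = 10.208π²/1.8² - 10.9 ≈ 20.195
  n=3: λ₃ = 22.968π²/1.8² - 10.9 ≈ 59.065
Since 2.552π²/1.8² ≈ 7.774 < 10.9, λ₁ < 0.
The n=1 mode grows fastest (−λₙ is largest for n=1) → dominates.
Asymptotic: T ~ c₁ sin(πx/1.8) e^{3.126t} (exponential growth at rate −λ₁ ≈ 3.126).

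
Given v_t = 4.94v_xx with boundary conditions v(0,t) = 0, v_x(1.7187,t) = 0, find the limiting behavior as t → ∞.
v → 0. Heat escapes through the Dirichlet boundary.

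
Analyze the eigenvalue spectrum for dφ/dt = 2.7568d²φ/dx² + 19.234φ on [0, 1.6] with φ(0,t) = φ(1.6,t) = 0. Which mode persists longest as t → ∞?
Eigenvalues: λₙ = 2.7568n²π²/1.6² - 19.234.
First three modes:
  n=1: λ₁ = 2.7568π²/1.6² - 19.234 ≈ -8.606
  n=2: λ₂ = 11.0272π²/1.6² - 19.234 ≈ 23.279
  n=3: λ₃ = 24.8112π²/1.6² - 19.234 ≈ 76.421
Since 2.7568π²/1.6² ≈ 10.628 < 19.234, λ₁ < 0.
The n=1 mode grows fastest (−λₙ is largest for n=1) → dominates.
Asymptotic: φ ~ c₁ sin(πx/1.6) e^{8.606t} (exponential growth at rate −λ₁ ≈ 8.606).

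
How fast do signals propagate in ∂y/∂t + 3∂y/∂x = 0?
Speed = 3. Information travels along x - 3t = const (rightward).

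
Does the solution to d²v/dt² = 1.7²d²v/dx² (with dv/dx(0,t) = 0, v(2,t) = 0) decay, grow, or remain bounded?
v oscillates (no decay). Energy is conserved; the solution oscillates indefinitely as standing waves.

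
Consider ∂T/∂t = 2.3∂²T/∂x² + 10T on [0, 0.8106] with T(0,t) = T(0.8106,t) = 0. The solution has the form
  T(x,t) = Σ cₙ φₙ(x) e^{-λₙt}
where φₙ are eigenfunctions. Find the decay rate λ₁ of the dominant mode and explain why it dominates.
Eigenvalues: λₙ = 2.3n²π²/0.8106² - 10.
First three modes:
  n=1: λ₁ = 2.3π²/0.8106² - 10 ≈ 24.547
  n=2: λ₂ = 9.2π²/0.8106² - 10 ≈ 128.189
  n=3: λ₃ = 20.7π²/0.8106² - 10 ≈ 300.926
Since 2.3π²/0.8106² ≈ 34.547 > 10, all λₙ > 0.
The n=1 mode decays slowest → dominates as t → ∞.
Asymptotic: T ~ c₁ sin(πx/0.8106) e^{-λ₁t} with decay rate λ₁ ≈ 24.547.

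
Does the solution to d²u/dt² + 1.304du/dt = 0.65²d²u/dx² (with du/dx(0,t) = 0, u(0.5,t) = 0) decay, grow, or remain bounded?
u → 0. Damping (γ=1.304) dissipates energy; oscillations decay exponentially.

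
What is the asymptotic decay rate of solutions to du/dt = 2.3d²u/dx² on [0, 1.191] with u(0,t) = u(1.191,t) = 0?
Eigenvalues: λₙ = 2.3n²π²/1.191².
First three modes:
  n=1: λ₁ = 2.3π²/1.191² ≈ 16.003
  n=2: λ₂ = 9.2π²/1.191² ≈ 64.012 (4× faster decay)
  n=3: λ₃ = 20.7π²/1.191² ≈ 144.028 (9× faster decay)
As t → ∞, higher modes decay exponentially faster. The n=1 mode dominates: u ~ c₁ sin(πx/1.191) e^{-λ₁t}.
Decay rate: λ₁ = 2.3π²/1.191² ≈ 16.003.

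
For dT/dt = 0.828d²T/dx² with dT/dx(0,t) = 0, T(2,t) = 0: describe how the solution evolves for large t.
T → 0. Heat escapes through the Dirichlet boundary.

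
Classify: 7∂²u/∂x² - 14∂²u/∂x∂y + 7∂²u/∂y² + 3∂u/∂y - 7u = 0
Parabolic (discriminant = 0).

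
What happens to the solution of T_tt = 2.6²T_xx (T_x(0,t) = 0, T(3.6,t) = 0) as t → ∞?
T oscillates (no decay). Energy is conserved; the solution oscillates indefinitely as standing waves.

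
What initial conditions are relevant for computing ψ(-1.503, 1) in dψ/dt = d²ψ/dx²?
The entire real line. The heat equation has infinite propagation speed: any initial disturbance instantly affects all points (though exponentially small far away).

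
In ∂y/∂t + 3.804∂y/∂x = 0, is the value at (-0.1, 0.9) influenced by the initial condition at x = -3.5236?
Yes. The characteristic through (-0.1, 0.9) passes through x = -3.5236.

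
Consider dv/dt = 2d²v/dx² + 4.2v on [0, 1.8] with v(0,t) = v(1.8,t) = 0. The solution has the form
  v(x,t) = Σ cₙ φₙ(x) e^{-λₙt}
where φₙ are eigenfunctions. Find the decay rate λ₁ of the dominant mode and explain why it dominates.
Eigenvalues: λₙ = 2n²π²/1.8² - 4.2.
First three modes:
  n=1: λ₁ = 2π²/1.8² - 4.2 ≈ 1.892
  n=2: λ₂ = 8π²/1.8² - 4.2 ≈ 20.169
  n=3: λ₃ = 18π²/1.8² - 4.2 ≈ 50.631
Since 2π²/1.8² ≈ 6.092 > 4.2, all λₙ > 0.
The n=1 mode decays slowest → dominates as t → ∞.
Asymptotic: v ~ c₁ sin(πx/1.8) e^{-λ₁t} with decay rate λ₁ ≈ 1.892.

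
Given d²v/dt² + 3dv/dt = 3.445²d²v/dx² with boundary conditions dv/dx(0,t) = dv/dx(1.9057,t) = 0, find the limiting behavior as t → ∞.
v → constant (steady state). Damping (γ=3) dissipates the nonconstant modes; with Neumann BCs the spatial average obeys M''+γM'=0 and tends to a finite limit.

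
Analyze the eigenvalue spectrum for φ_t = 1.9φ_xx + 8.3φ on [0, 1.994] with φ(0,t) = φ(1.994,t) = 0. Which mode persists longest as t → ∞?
Eigenvalues: λₙ = 1.9n²π²/1.994² - 8.3.
First three modes:
  n=1: λ₁ = 1.9π²/1.994² - 8.3 ≈ -3.584
  n=2: λ₂ = 7.6π²/1.994² - 8.3 ≈ 10.565
  n=3: λ₃ = 17.1π²/1.994² - 8.3 ≈ 34.147
Since 1.9π²/1.994² ≈ 4.716 < 8.3, λ₁ < 0.
The n=1 mode grows fastest (−λₙ is largest for n=1) → dominates.
Asymptotic: φ ~ c₁ sin(πx/1.994) e^{3.584t} (exponential growth at rate −λ₁ ≈ 3.584).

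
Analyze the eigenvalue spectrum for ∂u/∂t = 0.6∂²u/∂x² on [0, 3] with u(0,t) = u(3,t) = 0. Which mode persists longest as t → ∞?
Eigenvalues: λₙ = 0.6n²π²/3².
First three modes:
  n=1: λ₁ = 0.6π²/3² ≈ 0.658
  n=2: λ₂ = 2.4π²/3² ≈ 2.632 (4× faster decay)
  n=3: λ₃ = 5.4π²/3² ≈ 5.922 (9× faster decay)
As t → ∞, higher modes decay exponentially faster. The n=1 mode dominates: u ~ c₁ sin(πx/3) e^{-λ₁t}.
Decay rate: λ₁ = 0.6π²/3² ≈ 0.658.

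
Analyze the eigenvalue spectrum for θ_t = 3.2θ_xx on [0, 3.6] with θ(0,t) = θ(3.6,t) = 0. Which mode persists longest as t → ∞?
Eigenvalues: λₙ = 3.2n²π²/3.6².
First three modes:
  n=1: λ₁ = 3.2π²/3.6² ≈ 2.437
  n=2: λ₂ = 12.8π²/3.6² ≈ 9.748 (4× faster decay)
  n=3: λ₃ = 28.8π²/3.6² ≈ 21.932 (9× faster decay)
As t → ∞, higher modes decay exponentially faster. The n=1 mode dominates: θ ~ c₁ sin(πx/3.6) e^{-λ₁t}.
Decay rate: λ₁ = 3.2π²/3.6² ≈ 2.437.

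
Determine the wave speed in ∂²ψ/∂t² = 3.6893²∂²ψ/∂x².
Speed = 3.6893. Information travels along characteristics x = x₀ ± 3.6893t.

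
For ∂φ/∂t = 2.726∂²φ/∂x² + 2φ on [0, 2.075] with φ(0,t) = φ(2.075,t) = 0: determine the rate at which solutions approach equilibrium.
Eigenvalues: λₙ = 2.726n²π²/2.075² - 2.
First three modes:
  n=1: λ₁ = 2.726π²/2.075² - 2 ≈ 4.249
  n=2: λ₂ = 10.904π²/2.075² - 2 ≈ 22.995
  n=3: λ₃ = 24.534π²/2.075² - 2 ≈ 54.238
Since 2.726π²/2.075² ≈ 6.249 > 2, all λₙ > 0.
The n=1 mode decays slowest → dominates as t → ∞.
Asymptotic: φ ~ c₁ sin(πx/2.075) e^{-λ₁t} with decay rate λ₁ ≈ 4.249.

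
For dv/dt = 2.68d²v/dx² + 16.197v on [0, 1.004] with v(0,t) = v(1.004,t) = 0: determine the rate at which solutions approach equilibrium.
Eigenvalues: λₙ = 2.68n²π²/1.004² - 16.197.
First three modes:
  n=1: λ₁ = 2.68π²/1.004² - 16.197 ≈ 10.043
  n=2: λ₂ = 10.72π²/1.004² - 16.197 ≈ 88.764
  n=3: λ₃ = 24.12π²/1.004² - 16.197 ≈ 219.965
Since 2.68π²/1.004² ≈ 26.24 > 16.197, all λₙ > 0.
The n=1 mode decays slowest → dominates as t → ∞.
Asymptotic: v ~ c₁ sin(πx/1.004) e^{-λ₁t} with decay rate λ₁ ≈ 10.043.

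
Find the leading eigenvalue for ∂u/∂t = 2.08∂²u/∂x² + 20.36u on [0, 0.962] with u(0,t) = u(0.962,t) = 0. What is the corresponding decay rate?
Eigenvalues: λₙ = 2.08n²π²/0.962² - 20.36.
First three modes:
  n=1: λ₁ = 2.08π²/0.962² - 20.36 ≈ 1.823
  n=2: λ₂ = 8.32π²/0.962² - 20.36 ≈ 68.37
  n=3: λ₃ = 18.72π²/0.962² - 20.36 ≈ 179.284
Since 2.08π²/0.962² ≈ 22.183 > 20.36, all λₙ > 0.
The n=1 mode decays slowest → dominates as t → ∞.
Asymptotic: u ~ c₁ sin(πx/0.962) e^{-λ₁t} with decay rate λ₁ ≈ 1.823.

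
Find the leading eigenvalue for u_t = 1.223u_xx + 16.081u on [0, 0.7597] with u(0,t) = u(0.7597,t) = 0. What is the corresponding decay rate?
Eigenvalues: λₙ = 1.223n²π²/0.7597² - 16.081.
First three modes:
  n=1: λ₁ = 1.223π²/0.7597² - 16.081 ≈ 4.833
  n=2: λ₂ = 4.892π²/0.7597² - 16.081 ≈ 67.576
  n=3: λ₃ = 11.007π²/0.7597² - 16.081 ≈ 172.147
Since 1.223π²/0.7597² ≈ 20.914 > 16.081, all λₙ > 0.
The n=1 mode decays slowest → dominates as t → ∞.
Asymptotic: u ~ c₁ sin(πx/0.7597) e^{-λ₁t} with decay rate λ₁ ≈ 4.833.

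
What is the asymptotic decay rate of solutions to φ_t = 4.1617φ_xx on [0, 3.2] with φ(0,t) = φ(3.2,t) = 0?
Eigenvalues: λₙ = 4.1617n²π²/3.2².
First three modes:
  n=1: λ₁ = 4.1617π²/3.2² ≈ 4.011
  n=2: λ₂ = 16.6468π²/3.2² ≈ 16.045 (4× faster decay)
  n=3: λ₃ = 37.4553π²/3.2² ≈ 36.1 (9× faster decay)
As t → ∞, higher modes decay exponentially faster. The n=1 mode dominates: φ ~ c₁ sin(πx/3.2) e^{-λ₁t}.
Decay rate: λ₁ = 4.1617π²/3.2² ≈ 4.011.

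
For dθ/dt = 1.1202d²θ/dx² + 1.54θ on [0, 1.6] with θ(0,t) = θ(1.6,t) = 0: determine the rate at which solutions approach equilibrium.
Eigenvalues: λₙ = 1.1202n²π²/1.6² - 1.54.
First three modes:
  n=1: λ₁ = 1.1202π²/1.6² - 1.54 ≈ 2.779
  n=2: λ₂ = 4.4808π²/1.6² - 1.54 ≈ 15.735
  n=3: λ₃ = 10.0818π²/1.6² - 1.54 ≈ 37.329
Since 1.1202π²/1.6² ≈ 4.319 > 1.54, all λₙ > 0.
The n=1 mode decays slowest → dominates as t → ∞.
Asymptotic: θ ~ c₁ sin(πx/1.6) e^{-λ₁t} with decay rate λ₁ ≈ 2.779.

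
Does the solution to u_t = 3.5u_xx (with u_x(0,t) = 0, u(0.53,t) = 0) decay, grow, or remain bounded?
u → 0. Heat escapes through the Dirichlet boundary.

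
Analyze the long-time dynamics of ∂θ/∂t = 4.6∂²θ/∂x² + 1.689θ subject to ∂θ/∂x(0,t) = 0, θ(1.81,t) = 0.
Long-time behavior: θ → 0. Diffusion dominates reaction (r=1.689 < κπ²/(4L²)≈3.46); solution decays.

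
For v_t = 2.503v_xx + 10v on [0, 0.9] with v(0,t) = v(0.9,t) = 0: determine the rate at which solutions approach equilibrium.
Eigenvalues: λₙ = 2.503n²π²/0.9² - 10.
First three modes:
  n=1: λ₁ = 2.503π²/0.9² - 10 ≈ 20.498
  n=2: λ₂ = 10.012π²/0.9² - 10 ≈ 111.993
  n=3: λ₃ = 22.527π²/0.9² - 10 ≈ 264.485
Since 2.503π²/0.9² ≈ 30.498 > 10, all λₙ > 0.
The n=1 mode decays slowest → dominates as t → ∞.
Asymptotic: v ~ c₁ sin(πx/0.9) e^{-λ₁t} with decay rate λ₁ ≈ 20.498.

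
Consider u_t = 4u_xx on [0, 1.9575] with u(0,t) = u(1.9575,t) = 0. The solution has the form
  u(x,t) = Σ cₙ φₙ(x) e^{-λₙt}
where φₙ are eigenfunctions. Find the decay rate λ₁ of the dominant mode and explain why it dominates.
Eigenvalues: λₙ = 4n²π²/1.9575².
First three modes:
  n=1: λ₁ = 4π²/1.9575² ≈ 10.303
  n=2: λ₂ = 16π²/1.9575² ≈ 41.211 (4× faster decay)
  n=3: λ₃ = 36π²/1.9575² ≈ 92.725 (9× faster decay)
As t → ∞, higher modes decay exponentially faster. The n=1 mode dominates: u ~ c₁ sin(πx/1.9575) e^{-λ₁t}.
Decay rate: λ₁ = 4π²/1.9575² ≈ 10.303.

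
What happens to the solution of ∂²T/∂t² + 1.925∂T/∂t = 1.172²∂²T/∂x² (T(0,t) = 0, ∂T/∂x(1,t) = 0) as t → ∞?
T → 0. Damping (γ=1.925) dissipates energy; oscillations decay exponentially.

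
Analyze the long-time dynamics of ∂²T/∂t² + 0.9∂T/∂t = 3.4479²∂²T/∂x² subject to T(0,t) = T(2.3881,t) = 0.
Long-time behavior: T → 0. Damping (γ=0.9) dissipates energy; oscillations decay exponentially.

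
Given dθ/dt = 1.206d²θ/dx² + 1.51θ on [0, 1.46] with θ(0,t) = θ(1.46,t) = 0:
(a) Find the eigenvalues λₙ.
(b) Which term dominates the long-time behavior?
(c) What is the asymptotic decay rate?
Eigenvalues: λₙ = 1.206n²π²/1.46² - 1.51.
First three modes:
  n=1: λ₁ = 1.206π²/1.46² - 1.51 ≈ 4.074
  n=2: λ₂ = 4.824π²/1.46² - 1.51 ≈ 20.826
  n=3: λ₃ = 10.854π²/1.46² - 1.51 ≈ 48.746
Since 1.206π²/1.46² ≈ 5.584 > 1.51, all λₙ > 0.
The n=1 mode decays slowest → dominates as t → ∞.
Asymptotic: θ ~ c₁ sin(πx/1.46) e^{-λ₁t} with decay rate λ₁ ≈ 4.074.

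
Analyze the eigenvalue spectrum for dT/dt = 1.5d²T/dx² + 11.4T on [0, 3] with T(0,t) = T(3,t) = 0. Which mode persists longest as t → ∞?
Eigenvalues: λₙ = 1.5n²π²/3² - 11.4.
First three modes:
  n=1: λ₁ = 1.5π²/3² - 11.4 ≈ -9.755
  n=2: λ₂ = 6π²/3² - 11.4 ≈ -4.82
  n=3: λ₃ = 13.5π²/3² - 11.4 ≈ 3.404
Since 1.5π²/3² ≈ 1.645 < 11.4, λ₁ < 0.
The n=1 mode grows fastest (−λₙ is largest for n=1) → dominates.
Asymptotic: T ~ c₁ sin(πx/3) e^{9.755t} (exponential growth at rate −λ₁ ≈ 9.755).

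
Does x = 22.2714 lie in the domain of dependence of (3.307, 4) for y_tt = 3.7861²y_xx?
No. The domain of dependence is [-11.8374, 18.4514], and 22.2714 is outside this interval.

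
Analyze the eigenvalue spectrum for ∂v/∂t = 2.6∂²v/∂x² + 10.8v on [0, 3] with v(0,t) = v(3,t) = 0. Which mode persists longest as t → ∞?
Eigenvalues: λₙ = 2.6n²π²/3² - 10.8.
First three modes:
  n=1: λ₁ = 2.6π²/3² - 10.8 ≈ -7.949
  n=2: λ₂ = 10.4π²/3² - 10.8 ≈ 0.605
  n=3: λ₃ = 23.4π²/3² - 10.8 ≈ 14.861
Since 2.6π²/3² ≈ 2.851 < 10.8, λ₁ < 0.
The n=1 mode grows fastest (−λₙ is largest for n=1) → dominates.
Asymptotic: v ~ c₁ sin(πx/3) e^{7.949t} (exponential growth at rate −λ₁ ≈ 7.949).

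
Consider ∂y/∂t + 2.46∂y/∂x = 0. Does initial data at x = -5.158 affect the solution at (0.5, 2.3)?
Yes. The characteristic through (0.5, 2.3) passes through x = -5.158.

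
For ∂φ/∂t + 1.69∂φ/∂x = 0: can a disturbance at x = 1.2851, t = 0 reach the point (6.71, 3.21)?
Yes. The characteristic through (6.71, 3.21) passes through x = 1.2851.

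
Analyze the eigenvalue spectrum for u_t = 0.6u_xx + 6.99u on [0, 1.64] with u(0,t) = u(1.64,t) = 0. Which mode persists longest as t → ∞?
Eigenvalues: λₙ = 0.6n²π²/1.64² - 6.99.
First three modes:
  n=1: λ₁ = 0.6π²/1.64² - 6.99 ≈ -4.788
  n=2: λ₂ = 2.4π²/1.64² - 6.99 ≈ 1.817
  n=3: λ₃ = 5.4π²/1.64² - 6.99 ≈ 12.826
Since 0.6π²/1.64² ≈ 2.202 < 6.99, λ₁ < 0.
The n=1 mode grows fastest (−λₙ is largest for n=1) → dominates.
Asymptotic: u ~ c₁ sin(πx/1.64) e^{4.788t} (exponential growth at rate −λ₁ ≈ 4.788).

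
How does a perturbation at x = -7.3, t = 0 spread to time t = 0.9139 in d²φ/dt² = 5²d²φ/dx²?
Domain of influence: [-11.8695, -2.7305]. Data at x = -7.3 spreads outward at speed 5.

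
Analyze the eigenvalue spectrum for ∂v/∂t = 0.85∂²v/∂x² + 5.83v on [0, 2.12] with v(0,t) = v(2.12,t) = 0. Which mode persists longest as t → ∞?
Eigenvalues: λₙ = 0.85n²π²/2.12² - 5.83.
First three modes:
  n=1: λ₁ = 0.85π²/2.12² - 5.83 ≈ -3.963
  n=2: λ₂ = 3.4π²/2.12² - 5.83 ≈ 1.636
  n=3: λ₃ = 7.65π²/2.12² - 5.83 ≈ 10.969
Since 0.85π²/2.12² ≈ 1.867 < 5.83, λ₁ < 0.
The n=1 mode grows fastest (−λₙ is largest for n=1) → dominates.
Asymptotic: v ~ c₁ sin(πx/2.12) e^{3.963t} (exponential growth at rate −λ₁ ≈ 3.963).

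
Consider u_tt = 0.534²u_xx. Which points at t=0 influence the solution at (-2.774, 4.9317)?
Domain of dependence: [-5.4075278, -0.1404722]. Signals travel at speed 0.534, so data within |x - -2.774| ≤ 0.534·4.9317 = 2.6335278 can reach the point.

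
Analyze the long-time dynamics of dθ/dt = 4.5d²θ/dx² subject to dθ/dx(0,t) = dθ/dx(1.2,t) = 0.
Long-time behavior: θ → constant (steady state). Heat is conserved (no flux at boundaries); solution approaches the spatial average.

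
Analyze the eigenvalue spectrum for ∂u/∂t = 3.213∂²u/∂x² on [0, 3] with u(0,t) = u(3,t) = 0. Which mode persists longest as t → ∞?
Eigenvalues: λₙ = 3.213n²π²/3².
First three modes:
  n=1: λ₁ = 3.213π²/3² ≈ 3.523
  n=2: λ₂ = 12.852π²/3² ≈ 14.094 (4× faster decay)
  n=3: λ₃ = 28.917π²/3² ≈ 31.711 (9× faster decay)
As t → ∞, higher modes decay exponentially faster. The n=1 mode dominates: u ~ c₁ sin(πx/3) e^{-λ₁t}.
Decay rate: λ₁ = 3.213π²/3² ≈ 3.523.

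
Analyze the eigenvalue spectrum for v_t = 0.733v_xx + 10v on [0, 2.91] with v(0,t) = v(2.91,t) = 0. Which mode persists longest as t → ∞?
Eigenvalues: λₙ = 0.733n²π²/2.91² - 10.
First three modes:
  n=1: λ₁ = 0.733π²/2.91² - 10 ≈ -9.146
  n=2: λ₂ = 2.932π²/2.91² - 10 ≈ -6.583
  n=3: λ₃ = 6.597π²/2.91² - 10 ≈ -2.311
Since 0.733π²/2.91² ≈ 0.854 < 10, λ₁ < 0.
The n=1 mode grows fastest (−λₙ is largest for n=1) → dominates.
Asymptotic: v ~ c₁ sin(πx/2.91) e^{9.146t} (exponential growth at rate −λ₁ ≈ 9.146).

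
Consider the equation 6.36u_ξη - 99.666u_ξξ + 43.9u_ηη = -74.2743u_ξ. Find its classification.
Rewriting in standard form: -99.666u_ξξ + 6.36u_ξη + 43.9u_ηη + 74.2743u_ξ = 0. Hyperbolic. (A = -99.666, B = 6.36, C = 43.9 gives B² - 4AC = 17541.7992.)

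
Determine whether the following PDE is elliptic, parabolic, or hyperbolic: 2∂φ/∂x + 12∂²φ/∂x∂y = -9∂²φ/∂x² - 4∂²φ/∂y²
Rewriting in standard form: 9∂²φ/∂x² + 12∂²φ/∂x∂y + 4∂²φ/∂y² + 2∂φ/∂x = 0. Coefficients: A = 9, B = 12, C = 4. B² - 4AC = 0, which is zero, so the equation is parabolic.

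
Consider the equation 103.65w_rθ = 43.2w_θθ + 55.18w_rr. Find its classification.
Rewriting in standard form: -55.18w_rr + 103.65w_rθ - 43.2w_θθ = 0. Hyperbolic. (A = -55.18, B = 103.65, C = -43.2 gives B² - 4AC = 1208.2185.)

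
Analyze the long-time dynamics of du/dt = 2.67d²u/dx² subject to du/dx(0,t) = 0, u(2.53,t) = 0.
Long-time behavior: u → 0. Heat escapes through the Dirichlet boundary.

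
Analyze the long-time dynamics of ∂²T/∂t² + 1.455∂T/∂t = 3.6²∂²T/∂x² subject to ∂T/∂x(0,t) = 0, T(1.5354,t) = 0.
Long-time behavior: T → 0. Damping (γ=1.455) dissipates energy; oscillations decay exponentially.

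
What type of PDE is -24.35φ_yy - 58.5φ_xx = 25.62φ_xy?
Rewriting in standard form: -58.5φ_xx - 25.62φ_xy - 24.35φ_yy = 0. With A = -58.5, B = -25.62, C = -24.35, the discriminant is -5041.5156. This is an elliptic PDE.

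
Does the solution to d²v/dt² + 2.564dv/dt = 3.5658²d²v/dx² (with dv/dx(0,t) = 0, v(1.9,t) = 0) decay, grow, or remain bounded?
v → 0. Damping (γ=2.564) dissipates energy; oscillations decay exponentially.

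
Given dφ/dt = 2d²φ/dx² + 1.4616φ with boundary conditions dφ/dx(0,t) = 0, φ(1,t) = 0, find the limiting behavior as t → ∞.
φ → 0. Diffusion dominates reaction (r=1.4616 < κπ²/(4L²)≈4.93); solution decays.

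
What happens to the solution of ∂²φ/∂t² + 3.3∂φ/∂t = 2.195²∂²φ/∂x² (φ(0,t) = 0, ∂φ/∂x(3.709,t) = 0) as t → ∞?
φ → 0. Damping (γ=3.3) dissipates energy; oscillations decay exponentially.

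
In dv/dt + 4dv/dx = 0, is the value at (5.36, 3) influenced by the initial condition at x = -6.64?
Yes. The characteristic through (5.36, 3) passes through x = -6.64.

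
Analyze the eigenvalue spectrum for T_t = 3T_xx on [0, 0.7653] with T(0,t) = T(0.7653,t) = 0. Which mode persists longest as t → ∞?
Eigenvalues: λₙ = 3n²π²/0.7653².
First three modes:
  n=1: λ₁ = 3π²/0.7653² ≈ 50.554
  n=2: λ₂ = 12π²/0.7653² ≈ 202.217 (4× faster decay)
  n=3: λ₃ = 27π²/0.7653² ≈ 454.988 (9× faster decay)
As t → ∞, higher modes decay exponentially faster. The n=1 mode dominates: T ~ c₁ sin(πx/0.7653) e^{-λ₁t}.
Decay rate: λ₁ = 3π²/0.7653² ≈ 50.554.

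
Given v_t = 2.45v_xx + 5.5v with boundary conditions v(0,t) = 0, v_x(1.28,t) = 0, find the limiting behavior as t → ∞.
v grows unboundedly. Reaction dominates diffusion (r=5.5 > κπ²/(4L²)≈3.69); solution grows exponentially.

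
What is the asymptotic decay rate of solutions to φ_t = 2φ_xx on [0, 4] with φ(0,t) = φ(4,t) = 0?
Eigenvalues: λₙ = 2n²π²/4².
First three modes:
  n=1: λ₁ = 2π²/4² ≈ 1.234
  n=2: λ₂ = 8π²/4² ≈ 4.935 (4× faster decay)
  n=3: λ₃ = 18π²/4² ≈ 11.103 (9× faster decay)
As t → ∞, higher modes decay exponentially faster. The n=1 mode dominates: φ ~ c₁ sin(πx/4) e^{-λ₁t}.
Decay rate: λ₁ = 2π²/4² ≈ 1.234.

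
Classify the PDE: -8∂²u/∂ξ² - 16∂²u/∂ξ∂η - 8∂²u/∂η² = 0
A = -8, B = -16, C = -8. Discriminant B² - 4AC = 0. Since 0 = 0, parabolic.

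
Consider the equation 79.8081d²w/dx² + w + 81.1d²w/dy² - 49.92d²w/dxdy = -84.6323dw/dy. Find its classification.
Rewriting in standard form: 79.8081d²w/dx² - 49.92d²w/dxdy + 81.1d²w/dy² + 84.6323dw/dy + w = 0. Elliptic. (A = 79.8081, B = -49.92, C = 81.1 gives B² - 4AC = -23397.74124.)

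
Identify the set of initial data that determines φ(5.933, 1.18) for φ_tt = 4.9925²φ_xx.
Domain of dependence: [0.04185, 11.82415]. Signals travel at speed 4.9925, so data within |x - 5.933| ≤ 4.9925·1.18 = 5.89115 can reach the point.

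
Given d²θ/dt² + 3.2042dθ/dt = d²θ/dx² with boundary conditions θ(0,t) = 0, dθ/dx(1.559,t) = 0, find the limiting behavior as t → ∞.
θ → 0. Damping (γ=3.2042) dissipates energy; oscillations decay exponentially.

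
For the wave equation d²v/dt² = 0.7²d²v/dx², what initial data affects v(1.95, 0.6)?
Domain of dependence: [1.53, 2.37]. Signals travel at speed 0.7, so data within |x - 1.95| ≤ 0.7·0.6 = 0.42 can reach the point.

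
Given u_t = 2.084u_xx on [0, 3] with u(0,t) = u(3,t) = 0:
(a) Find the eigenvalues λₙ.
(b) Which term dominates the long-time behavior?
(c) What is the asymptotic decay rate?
Eigenvalues: λₙ = 2.084n²π²/3².
First three modes:
  n=1: λ₁ = 2.084π²/3² ≈ 2.285
  n=2: λ₂ = 8.336π²/3² ≈ 9.141 (4× faster decay)
  n=3: λ₃ = 18.756π²/3² ≈ 20.568 (9× faster decay)
As t → ∞, higher modes decay exponentially faster. The n=1 mode dominates: u ~ c₁ sin(πx/3) e^{-λ₁t}.
Decay rate: λ₁ = 2.084π²/3² ≈ 2.285.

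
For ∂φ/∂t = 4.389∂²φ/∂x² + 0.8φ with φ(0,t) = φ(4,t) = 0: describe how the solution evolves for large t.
φ → 0. Diffusion dominates reaction (r=0.8 < κπ²/L²≈2.71); solution decays.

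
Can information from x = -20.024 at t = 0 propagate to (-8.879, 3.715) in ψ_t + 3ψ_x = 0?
Yes. The characteristic through (-8.879, 3.715) passes through x = -20.024.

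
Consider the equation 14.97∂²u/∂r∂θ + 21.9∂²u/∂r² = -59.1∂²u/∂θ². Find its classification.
Rewriting in standard form: 21.9∂²u/∂r² + 14.97∂²u/∂r∂θ + 59.1∂²u/∂θ² = 0. Elliptic. (A = 21.9, B = 14.97, C = 59.1 gives B² - 4AC = -4953.0591.)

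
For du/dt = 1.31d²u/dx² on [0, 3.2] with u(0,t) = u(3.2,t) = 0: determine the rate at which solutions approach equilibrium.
Eigenvalues: λₙ = 1.31n²π²/3.2².
First three modes:
  n=1: λ₁ = 1.31π²/3.2² ≈ 1.263
  n=2: λ₂ = 5.24π²/3.2² ≈ 5.05 (4× faster decay)
  n=3: λ₃ = 11.79π²/3.2² ≈ 11.364 (9× faster decay)
As t → ∞, higher modes decay exponentially faster. The n=1 mode dominates: u ~ c₁ sin(πx/3.2) e^{-λ₁t}.
Decay rate: λ₁ = 1.31π²/3.2² ≈ 1.263.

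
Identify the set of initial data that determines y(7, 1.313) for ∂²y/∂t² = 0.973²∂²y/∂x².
Domain of dependence: [5.722451, 8.277549]. Signals travel at speed 0.973, so data within |x - 7| ≤ 0.973·1.313 = 1.277549 can reach the point.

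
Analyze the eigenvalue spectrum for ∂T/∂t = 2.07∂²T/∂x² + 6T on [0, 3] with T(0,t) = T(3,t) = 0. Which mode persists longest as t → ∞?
Eigenvalues: λₙ = 2.07n²π²/3² - 6.
First three modes:
  n=1: λ₁ = 2.07π²/3² - 6 ≈ -3.73
  n=2: λ₂ = 8.28π²/3² - 6 ≈ 3.08
  n=3: λ₃ = 18.63π²/3² - 6 ≈ 14.43
Since 2.07π²/3² ≈ 2.27 < 6, λ₁ < 0.
The n=1 mode grows fastest (−λₙ is largest for n=1) → dominates.
Asymptotic: T ~ c₁ sin(πx/3) e^{3.73t} (exponential growth at rate −λ₁ ≈ 3.73).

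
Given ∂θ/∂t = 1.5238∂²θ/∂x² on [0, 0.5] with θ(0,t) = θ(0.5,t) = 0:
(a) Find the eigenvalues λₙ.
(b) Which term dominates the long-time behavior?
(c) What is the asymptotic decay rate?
Eigenvalues: λₙ = 1.5238n²π²/0.5².
First three modes:
  n=1: λ₁ = 1.5238π²/0.5² ≈ 60.157
  n=2: λ₂ = 6.0952π²/0.5² ≈ 240.629 (4× faster decay)
  n=3: λ₃ = 13.7142π²/0.5² ≈ 541.415 (9× faster decay)
As t → ∞, higher modes decay exponentially faster. The n=1 mode dominates: θ ~ c₁ sin(πx/0.5) e^{-λ₁t}.
Decay rate: λ₁ = 1.5238π²/0.5² ≈ 60.157.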